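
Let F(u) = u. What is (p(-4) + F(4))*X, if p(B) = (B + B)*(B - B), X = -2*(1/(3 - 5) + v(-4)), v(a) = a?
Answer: 36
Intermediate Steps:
X = 9 (X = -2*(1/(3 - 5) - 4) = -2*(1/(-2) - 4) = -2*(-½ - 4) = -2*(-9/2) = 9)
p(B) = 0 (p(B) = (2*B)*0 = 0)
(p(-4) + F(4))*X = (0 + 4)*9 = 4*9 = 36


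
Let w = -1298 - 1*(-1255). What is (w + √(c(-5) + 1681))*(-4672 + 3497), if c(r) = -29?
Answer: 50525 - 2350*√413 ≈ 2767.4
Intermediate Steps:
w = -43 (w = -1298 + 1255 = -43)
(w + √(c(-5) + 1681))*(-4672 + 3497) = (-43 + √(-29 + 1681))*(-4672 + 3497) = (-43 + √1652)*(-1175) = (-43 + 2*√413)*(-1175) = 50525 - 2350*√413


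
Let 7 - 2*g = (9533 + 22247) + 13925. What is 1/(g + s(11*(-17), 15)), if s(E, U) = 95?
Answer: -1/22754 ≈ -4.3948e-5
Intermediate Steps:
g = -22849 (g = 7/2 - ((9533 + 22247) + 13925)/2 = 7/2 - (31780 + 13925)/2 = 7/2 - ½*45705 = 7/2 - 45705/2 = -22849)
1/(g + s(11*(-17), 15)) = 1/(-22849 + 95) = 1/(-22754) = -1/22754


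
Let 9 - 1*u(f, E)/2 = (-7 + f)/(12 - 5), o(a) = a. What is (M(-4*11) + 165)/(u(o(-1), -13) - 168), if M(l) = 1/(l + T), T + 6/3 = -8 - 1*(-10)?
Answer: -50813/45496 ≈ -1.1169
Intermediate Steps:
T = 0 (T = -2 + (-8 - 1*(-10)) = -2 + (-8 + 10) = -2 + 2 = 0)
u(f, E) = 20 - 2*f/7 (u(f, E) = 18 - 2*(-7 + f)/(12 - 5) = 18 - 2*(-7 + f)/7 = 18 - 2*(-1 + f/7) = 18 + (2 - 2*f/7) = 20 - 2*f/7)
M(l) = 1/l (M(l) = 1/(l + 0) = 1/l)
(M(-4*11) + 165)/(u(o(-1), -13) - 168) = (1/(-4*11) + 165)/((20 - 2/7*(-1)) - 168) = (1/(-44) + 165)/((20 + 2/7) - 168) = (-1/44 + 165)/(142/7 - 168) = 7259/(44*(-1034/7)) = (7259/44)*(-7/1034) = -50813/45496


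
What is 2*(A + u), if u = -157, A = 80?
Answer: -154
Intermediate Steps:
2*(A + u) = 2*(80 - 157) = 2*(-77) = -154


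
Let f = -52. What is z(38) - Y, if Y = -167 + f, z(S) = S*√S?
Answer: 219 + 38*√38 ≈ 453.25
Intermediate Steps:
z(S) = S^(3/2)
Y = -219 (Y = -167 - 52 = -219)
z(38) - Y = 38^(3/2) - 1*(-219) = 38*√38 + 219 = 219 + 38*√38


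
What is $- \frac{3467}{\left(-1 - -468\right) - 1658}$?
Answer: $\frac{3467}{1191} \approx 2.911$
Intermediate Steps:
$- \frac{3467}{\left(-1 - -468\right) - 1658} = - \frac{3467}{\left(-1 + 468\right) - 1658} = - \frac{3467}{467 - 1658} = - \frac{3467}{-1191} = \left(-3467\right) \left(- \frac{1}{1191}\right) = \frac{3467}{1191}$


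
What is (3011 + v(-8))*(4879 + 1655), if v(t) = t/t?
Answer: 19680408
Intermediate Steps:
v(t) = 1
(3011 + v(-8))*(4879 + 1655) = (3011 + 1)*(4879 + 1655) = 3012*6534 = 19680408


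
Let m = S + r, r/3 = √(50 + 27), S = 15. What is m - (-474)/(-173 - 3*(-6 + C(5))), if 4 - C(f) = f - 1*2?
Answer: 12 + 3*√77 ≈ 38.325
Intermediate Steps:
C(f) = 6 - f (C(f) = 4 - (f - 1*2) = 4 - (f - 2) = 4 - (-2 + f) = 4 + (2 - f) = 6 - f)
r = 3*√77 (r = 3*√(50 + 27) = 3*√77 ≈ 26.325)
m = 15 + 3*√77 ≈ 41.325
m - (-474)/(-173 - 3*(-6 + C(5))) = (15 + 3*√77) - (-474)/(-173 - 3*(-6 + (6 - 1*5))) = (15 + 3*√77) - (-474)/(-173 - 3*(-6 + (6 - 5))) = (15 + 3*√77) - (-474)/(-173 - 3*(-6 + 1)) = (15 + 3*√77) - (-474)/(-173 - 3*(-5)) = (15 + 3*√77) - (-474)/(-173 + 15) = (15 + 3*√77) - (-474)/(-158) = (15 + 3*√77) - (-474)*(-1)/158 = (15 + 3*√77) - 1*3 = (15 + 3*√77) - 3 = 12 + 3*√77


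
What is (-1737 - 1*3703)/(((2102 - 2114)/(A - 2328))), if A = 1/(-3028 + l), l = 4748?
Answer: -136141406/129 ≈ -1.0554e+6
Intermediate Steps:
A = 1/1720 (A = 1/(-3028 + 4748) = 1/1720 ≈ 0.00058139)
(-1737 - 1*3703)/(((2102 - 2114)/(A - 2328))) = (-1737 - 1*3703)/(((2102 - 2114)/(1/1720 - 2328))) = (-1737 - 3703)/((-12/(-4004159/1720))) = -5440/((-12*(-1720/4004159))) = -5440/20640/4004159 = -5440*4004159/20640 = -136141406/129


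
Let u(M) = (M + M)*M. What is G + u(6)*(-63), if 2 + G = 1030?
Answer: -3508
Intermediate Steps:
G = 1028 (G = -2 + 1030 = 1028)
u(M) = 2*M² (u(M) = (2*M)*M = 2*M²)
G + u(6)*(-63) = 1028 + (2*6²)*(-63) = 1028 + (2*36)*(-63) = 1028 + 72*(-63) = 1028 - 4536 = -3508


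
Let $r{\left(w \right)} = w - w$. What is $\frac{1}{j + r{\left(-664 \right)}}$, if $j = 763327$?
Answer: $\frac{1}{763327} \approx 1.3101 \cdot 10^{-6}$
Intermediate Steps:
$r{\left(w \right)} = 0$
$\frac{1}{j + r{\left(-664 \right)}} = \frac{1}{763327 + 0} = \frac{1}{763327}$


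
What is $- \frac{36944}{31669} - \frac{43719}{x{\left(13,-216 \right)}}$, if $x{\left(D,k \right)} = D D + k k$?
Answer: $- \frac{3114439811}{1482900925} \approx -2.1002$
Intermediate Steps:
$x{\left(D,k \right)} = D^{2} + k^{2}$
$- \frac{36944}{31669} - \frac{43719}{x{\left(13,-216 \right)}} = - \frac{36944}{31669} - \frac{43719}{13^{2} + \left(-216\right)^{2}} = \left(-36944\right) \frac{1}{31669} - \frac{43719}{169 + 46656} = - \frac{36944}{31669} - \frac{43719}{46825} = - \frac{3114439811}{1482900925}$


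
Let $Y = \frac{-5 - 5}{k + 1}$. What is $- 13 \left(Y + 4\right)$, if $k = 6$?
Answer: $- \frac{234}{7} \approx -33.429$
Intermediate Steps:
$Y = - \frac{10}{7}$ ($Y = \frac{-5 - 5}{6 + 1} = - \frac{10}{7} \approx -1.4286$)
$- 13 \left(Y + 4\right) = - 13 \left(- \frac{10}{7} + 4\right) = \left(-13\right) \frac{18}{7} = - \frac{234}{7}$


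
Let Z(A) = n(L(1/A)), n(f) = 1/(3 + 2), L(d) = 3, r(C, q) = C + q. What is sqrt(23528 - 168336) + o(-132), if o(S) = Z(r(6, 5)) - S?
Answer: 661/5 + 2*I*sqrt(36202) ≈ 132.2 + 380.54*I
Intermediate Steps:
n(f) = 1/5
Z(A) = 1/5
o(S) = 1/5 - S
sqrt(23528 - 168336) + o(-132) = sqrt(23528 - 168336) + (1/5 - 1*(-132)) = sqrt(-144808) + (1/5 + 132) = 2*I*sqrt(36202) + 661/5 = 661/5 + 2*I*sqrt(36202)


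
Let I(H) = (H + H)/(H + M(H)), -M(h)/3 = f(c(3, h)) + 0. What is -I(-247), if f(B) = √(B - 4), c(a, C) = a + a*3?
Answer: -122018/60937 + 2964*√2/60937 ≈ -1.9336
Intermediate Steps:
c(a, C) = 4*a (c(a, C) = a + 3*a = 4*a)
f(B) = √(-4 + B)
M(h) = -6*√2 (M(h) = -3*(√(-4 + 4*3) + 0) = -3*(√(-4 + 12) + 0) = -3*(√8 + 0) = -3*(2*√2 + 0) = -6*√2)
I(H) = 2*H/(H - 6*√2) (I(H) = (H + H)/(H - 6*√2) = (2*H)/(H - 6*√2) = 2*H/(H - 6*√2))
-I(-247) = -2*(-247)/(-247 - 6*√2) = -(-494)/(-247 - 6*√2) = 494/(-247 - 6*√2)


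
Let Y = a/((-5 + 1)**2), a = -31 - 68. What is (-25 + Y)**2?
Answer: 249001/256 ≈ 972.66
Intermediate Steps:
a = -99
Y = -99/16 (Y = -99/(-5 + 1)**2 = -99/((-4)**2) = -99/16 ≈ -6.1875)
(-25 + Y)**2 = (-25 - 99/16)**2 = (-499/16)**2 = 249001/256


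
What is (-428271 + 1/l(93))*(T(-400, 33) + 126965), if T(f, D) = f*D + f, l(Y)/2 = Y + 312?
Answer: -7865252567557/162 ≈ -4.8551e+10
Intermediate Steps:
l(Y) = 624 + 2*Y (l(Y) = 2*(Y + 312) = 2*(312 + Y) = 624 + 2*Y)
T(f, D) = f + D*f (T(f, D) = D*f + f = f + D*f)
(-428271 + 1/l(93))*(T(-400, 33) + 126965) = (-428271 + 1/(624 + 2*93))*(-400*(1 + 33) + 126965) = (-428271 + 1/(624 + 186))*(-400*34 + 126965) = (-428271 + 1/810)*(-13600 + 126965) = (-428271 + 1/810)*113365 = -346899509/810*113365 = -7865252567557/162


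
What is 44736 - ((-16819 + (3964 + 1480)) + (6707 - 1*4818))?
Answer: 54222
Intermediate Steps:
44736 - ((-16819 + (3964 + 1480)) + (6707 - 1*4818)) = 44736 - ((-16819 + 5444) + (6707 - 4818)) = 44736 - (-11375 + 1889) = 44736 - 1*(-9486) = 44736 + 9486 = 54222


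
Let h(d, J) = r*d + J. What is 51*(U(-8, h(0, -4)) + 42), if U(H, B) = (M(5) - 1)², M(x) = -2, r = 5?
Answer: 2601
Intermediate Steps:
h(d, J) = J + 5*d (h(d, J) = 5*d + J = J + 5*d)
U(H, B) = 9 (U(H, B) = (-2 - 1)² = (-3)² = 9)
51*(U(-8, h(0, -4)) + 42) = 51*(9 + 42) = 51*51 = 2601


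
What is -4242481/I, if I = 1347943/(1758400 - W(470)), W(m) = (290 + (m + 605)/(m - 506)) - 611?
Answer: -268612816031911/48525948 ≈ -5.5354e+6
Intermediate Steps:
W(m) = -321 + (605 + m)/(-506 + m) (W(m) = (290 + (605 + m)/(-506 + m)) - 611 = -321 + (605 + m)/(-506 + m))
I = 48525948/63315031 (I = 1347943/(1758400 - (163031 - 320*470)/(-506 + 470)) = 1347943/(1758400 - (163031 - 150400)/(-36)) = 1347943/(1758400 - (-1)*12631/36) = 1347943/(1758400 - 1*(-12631/36)) = 1347943/(1758400 + 12631/36) = 1347943/(63315031/36) = 1347943*(36/63315031) = 48525948/63315031 ≈ 0.76642)
-4242481/I = -4242481/48525948/63315031 = -4242481*63315031/48525948 = -268612816031911/48525948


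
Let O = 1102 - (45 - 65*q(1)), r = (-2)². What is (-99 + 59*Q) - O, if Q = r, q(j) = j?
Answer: -985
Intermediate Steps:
r = 4
Q = 4
O = 1122 (O = 1102 - (45 - 65*1) = 1102 - (45 - 65) = 1102 - 1*(-20) = 1102 + 20 = 1122)
(-99 + 59*Q) - O = (-99 + 59*4) - 1*1122 = (-99 + 236) - 1122 = 137 - 1122 = -985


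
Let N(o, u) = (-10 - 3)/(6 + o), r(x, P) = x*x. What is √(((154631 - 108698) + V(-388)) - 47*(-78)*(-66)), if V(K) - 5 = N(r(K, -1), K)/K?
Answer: 3*I*√743153307742658562/5841340 ≈ 442.74*I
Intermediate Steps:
r(x, P) = x²
N(o, u) = -13/(6 + o)
V(K) = 5 - 13/(K*(6 + K²)) (V(K) = 5 + (-13/(6 + K²))/K = 5 - 13/(K*(6 + K²)))
√(((154631 - 108698) + V(-388)) - 47*(-78)*(-66)) = √(((154631 - 108698) + (-13 + 5*(-388)*(6 + (-388)²))/((-388)*(6 + (-388)²))) - 47*(-78)*(-66)) = √((45933 - (-13 + 5*(-388)*(6 + 150544))/(388*(6 + 150544))) + 3666*(-66)) = √((45933 - 1/388*(-13 + 5*(-388)*150550)/150550) - 241956) = √((45933 - 1/388*1/150550*(-13 - 292067000)) - 241956) = √((45933 - 1/388*1/150550*(-292067013)) - 241956) = √((45933 + 292067013/58413400) - 241956) = √(2683394769213/58413400 - 241956) = √(-11450077841187/58413400) = 3*I*√743153307742658562/5841340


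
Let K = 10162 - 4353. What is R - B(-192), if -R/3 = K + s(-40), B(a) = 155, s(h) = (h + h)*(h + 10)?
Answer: -24782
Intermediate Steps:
s(h) = 2*h*(10 + h) (s(h) = (2*h)*(10 + h) = 2*h*(10 + h))
K = 5809
R = -24627 (R = -3*(5809 + 2*(-40)*(10 - 40)) = -3*(5809 + 2*(-40)*(-30)) = -3*(5809 + 2400) = -3*8209 = -24627)
R - B(-192) = -24627 - 1*155 = -24627 - 155 = -24782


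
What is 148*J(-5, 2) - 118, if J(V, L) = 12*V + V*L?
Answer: -10478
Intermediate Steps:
J(V, L) = 12*V + L*V
148*J(-5, 2) - 118 = 148*(-5*(12 + 2)) - 118 = 148*(-5*14) - 118 = 148*(-70) - 118 = -10360 - 118 = -10478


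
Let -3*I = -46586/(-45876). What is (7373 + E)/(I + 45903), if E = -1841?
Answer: 380679048/3158745749 ≈ 0.12052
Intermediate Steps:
I = -23293/68814 (I = -(-46586)/(3*(-45876)) = -(-46586)*(-1)/(3*45876) = -⅓*23293/22938 = -23293/68814 ≈ -0.33849)
(7373 + E)/(I + 45903) = (7373 - 1841)/(-23293/68814 + 45903) = 5532/(3158745749/68814) = 5532*(68814/3158745749) = 380679048/3158745749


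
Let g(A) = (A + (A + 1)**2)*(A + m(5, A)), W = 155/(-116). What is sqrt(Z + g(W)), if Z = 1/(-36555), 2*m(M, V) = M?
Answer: I*sqrt(86106737380949745)/245942040 ≈ 1.1931*I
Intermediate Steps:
m(M, V) = M/2
Z = -1/36555 ≈ -2.7356e-5
W = -155/116 (W = 155*(-1/116) = -155/116 ≈ -1.3362)
g(A) = (5/2 + A)*(A + (1 + A)**2) (g(A) = (A + (A + 1)**2)*(A + (1/2)*5) = (A + (1 + A)**2)*(A + 5/2) = (A + (1 + A)**2)*(5/2 + A) = (5/2 + A)*(A + (1 + A)**2))
sqrt(Z + g(W)) = sqrt(-1/36555 + (5/2 + (-155/116)**3 + 11*(-155/116)**2/2 + (17/2)*(-155/116))) = sqrt(-1/36555 + (5/2 - 3723875/1560896 + (11/2)*(24025/13456) - 2635/232)) = sqrt(-1/36555 + (5/2 - 3723875/1560896 + 264275/26912 - 2635/232)) = sqrt(-1/36555 - 2221965/1560896) = sqrt(-81225491471/57058553280) = I*sqrt(86106737380949745)/245942040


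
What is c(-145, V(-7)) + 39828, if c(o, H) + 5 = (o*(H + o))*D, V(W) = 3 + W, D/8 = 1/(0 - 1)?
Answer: -133017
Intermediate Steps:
D = -8 (D = 8/(0 - 1) = 8/(-1) = 8*(-1) = -8)
c(o, H) = -5 - 8*o*(H + o) (c(o, H) = -5 + (o*(H + o))*(-8) = -5 - 8*o*(H + o))
c(-145, V(-7)) + 39828 = (-5 - 8*(-145)**2 - 8*(3 - 7)*(-145)) + 39828 = (-5 - 8*21025 - 8*(-4)*(-145)) + 39828 = (-5 - 168200 - 4640) + 39828 = -172845 + 39828 = -133017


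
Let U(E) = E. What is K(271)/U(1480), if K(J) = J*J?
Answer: 73441/1480 ≈ 49.622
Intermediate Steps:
K(J) = J²
K(271)/U(1480) = 271²/1480 = 73441*(1/1480) = 73441/1480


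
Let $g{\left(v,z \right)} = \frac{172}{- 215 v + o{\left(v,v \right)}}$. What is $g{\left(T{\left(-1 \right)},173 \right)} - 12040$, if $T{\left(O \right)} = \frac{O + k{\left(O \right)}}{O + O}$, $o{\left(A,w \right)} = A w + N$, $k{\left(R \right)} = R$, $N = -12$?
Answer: $- \frac{1360606}{113} \approx -12041.0$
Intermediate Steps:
$o{\left(A,w \right)} = -12 + A w$ ($o{\left(A,w \right)} = A w - 12 = -12 + A w$)
$T{\left(O \right)} = 1$ ($T{\left(O \right)} = \frac{O + O}{O + O} = \frac{2 O}{2 O} = 2 O \frac{1}{2 O} = 1$)
$g{\left(v,z \right)} = \frac{172}{-12 + v^{2} - 215 v}$ ($g{\left(v,z \right)} = \frac{172}{- 215 v + \left(-12 + v v\right)} = \frac{172}{- 215 v + \left(-12 + v^{2}\right)} = \frac{172}{-12 + v^{2} - 215 v}$)
$g{\left(T{\left(-1 \right)},173 \right)} - 12040 = \frac{172}{-12 + 1^{2} - 215} - 12040 = \frac{172}{-12 + 1 - 215} - 12040 = \frac{172}{-226} - 12040 = 172 \left(- \frac{1}{226}\right) - 12040 = - \frac{86}{113} - 12040 = - \frac{1360606}{113}$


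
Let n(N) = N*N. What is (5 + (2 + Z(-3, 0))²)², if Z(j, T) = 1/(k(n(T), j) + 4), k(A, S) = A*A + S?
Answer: 196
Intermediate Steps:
n(N) = N²
k(A, S) = S + A² (k(A, S) = A² + S = S + A²)
Z(j, T) = 1/(4 + j + T⁴) (Z(j, T) = 1/((j + (T²)²) + 4) = 1/((j + T⁴) + 4) = 1/(4 + j + T⁴))
(5 + (2 + Z(-3, 0))²)² = (5 + (2 + 1/(4 - 3 + 0⁴))²)² = (5 + (2 + 1/(4 - 3 + 0))²)² = (5 + (2 + 1/1)²)² = (5 + (2 + 1)²)² = (5 + 3²)² = (5 + 9)² = 14² = 196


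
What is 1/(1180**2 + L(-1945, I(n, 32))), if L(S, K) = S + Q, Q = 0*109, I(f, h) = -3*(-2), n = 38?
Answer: 1/1390455 ≈ 7.1919e-7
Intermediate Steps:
I(f, h) = 6
Q = 0
L(S, K) = S (L(S, K) = S + 0 = S)
1/(1180**2 + L(-1945, I(n, 32))) = 1/(1180**2 - 1945) = 1/(1392400 - 1945) = 1/1390455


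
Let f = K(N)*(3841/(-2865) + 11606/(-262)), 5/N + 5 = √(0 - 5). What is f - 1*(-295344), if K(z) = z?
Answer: 66516784399/225189 + 8564383*I*√5/1125945 ≈ 2.9538e+5 + 17.008*I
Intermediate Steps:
N = 5/(-5 + I*√5) (N = 5/(-5 + √(0 - 5)) = 5/(-5 + √(-5)) = 5/(-5 + I*√5) ≈ -0.83333 - 0.37268*I)
f = 8564383/225189 + 8564383*I*√5/1125945 (f = (-⅚ - I*√5/6)*(3841/(-2865) + 11606/(-262)) = (-⅚ - I*√5/6)*(3841*(-1/2865) + 11606*(-1/262)) = (-⅚ - I*√5/6)*(-3841/2865 - 5803/131) = (-⅚ - I*√5/6)*(-17128766/375315) = 8564383/225189 + 8564383*I*√5/1125945 ≈ 38.032 + 17.008*I)
f - 1*(-295344) = (8564383/225189 + 8564383*I*√5/1125945) - 1*(-295344) = (8564383/225189 + 8564383*I*√5/1125945) + 295344 = 66516784399/225189 + 8564383*I*√5/1125945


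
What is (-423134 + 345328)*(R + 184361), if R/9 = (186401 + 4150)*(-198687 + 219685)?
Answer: -2801863575226058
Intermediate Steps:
R = 36010709082 (R = 9*((186401 + 4150)*(-198687 + 219685)) = 9*(190551*20998) = 9*4001189898 = 36010709082)
(-423134 + 345328)*(R + 184361) = (-423134 + 345328)*(36010709082 + 184361) = -77806*36010893443 = -2801863575226058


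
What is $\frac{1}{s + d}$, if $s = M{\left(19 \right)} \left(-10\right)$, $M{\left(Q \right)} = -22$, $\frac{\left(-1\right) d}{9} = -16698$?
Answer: $\frac{1}{150502} \approx 6.6444 \cdot 10^{-6}$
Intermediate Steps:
$d = 150282$ ($d = \left(-9\right) \left(-16698\right) = 150282$)
$s = 220$ ($s = \left(-22\right) \left(-10\right) = 220$)
$\frac{1}{s + d} = \frac{1}{220 + 150282} = \frac{1}{150502}$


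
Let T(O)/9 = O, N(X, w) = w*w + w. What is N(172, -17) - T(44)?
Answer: -124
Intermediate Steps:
N(X, w) = w + w**2 (N(X, w) = w**2 + w = w + w**2)
T(O) = 9*O
N(172, -17) - T(44) = -17*(1 - 17) - 9*44 = -17*(-16) - 1*396 = 272 - 396 = -124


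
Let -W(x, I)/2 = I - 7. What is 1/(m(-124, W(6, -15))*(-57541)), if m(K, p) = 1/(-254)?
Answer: 254/57541 ≈ 0.0044142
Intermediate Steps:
W(x, I) = 14 - 2*I (W(x, I) = -2*(I - 7) = -2*(-7 + I) = 14 - 2*I)
m(K, p) = -1/254
1/(m(-124, W(6, -15))*(-57541)) = 1/(-1/254*(-57541)) = -254*(-1/57541) = 254/57541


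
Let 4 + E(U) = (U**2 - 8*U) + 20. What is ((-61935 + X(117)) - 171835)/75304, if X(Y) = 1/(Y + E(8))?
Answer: -31091409/10015432 ≈ -3.1044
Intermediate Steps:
E(U) = 16 + U**2 - 8*U (E(U) = -4 + ((U**2 - 8*U) + 20) = -4 + (20 + U**2 - 8*U) = 16 + U**2 - 8*U)
X(Y) = 1/(16 + Y) (X(Y) = 1/(Y + (16 + 8**2 - 8*8)) = 1/(Y + (16 + 64 - 64)) = 1/(Y + 16) = 1/(16 + Y))
((-61935 + X(117)) - 171835)/75304 = ((-61935 + 1/(16 + 117)) - 171835)/75304 = ((-61935 + 1/133) - 171835)*(1/75304) = (-8237354/133 - 171835)*(1/75304) = -31091409/133*1/75304 = -31091409/10015432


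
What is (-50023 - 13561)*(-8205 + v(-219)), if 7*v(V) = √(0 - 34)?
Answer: 521706720 - 63584*I*√34/7 ≈ 5.2171e+8 - 52965.0*I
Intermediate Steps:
v(V) = I*√34/7 (v(V) = √(0 - 34)/7 = √(-34)/7 = (I*√34)/7 = I*√34/7)
(-50023 - 13561)*(-8205 + v(-219)) = (-50023 - 13561)*(-8205 + I*√34/7) = -63584*(-8205 + I*√34/7) = 521706720 - 63584*I*√34/7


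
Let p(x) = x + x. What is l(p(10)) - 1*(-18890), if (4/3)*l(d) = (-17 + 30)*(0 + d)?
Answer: 19085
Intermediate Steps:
p(x) = 2*x
l(d) = 39*d/4 (l(d) = 3*((-17 + 30)*(0 + d))/4 = 3*(13*d)/4 = 39*d/4)
l(p(10)) - 1*(-18890) = 39*(2*10)/4 - 1*(-18890) = (39/4)*20 + 18890 = 195 + 18890 = 19085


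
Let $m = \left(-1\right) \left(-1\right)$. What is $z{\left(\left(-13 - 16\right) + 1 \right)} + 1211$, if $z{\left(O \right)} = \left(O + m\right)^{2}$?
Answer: $1940$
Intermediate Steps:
$m = 1$
$z{\left(O \right)} = \left(1 + O\right)^{2}$ ($z{\left(O \right)} = \left(O + 1\right)^{2} = \left(1 + O\right)^{2}$)
$z{\left(\left(-13 - 16\right) + 1 \right)} + 1211 = \left(1 + \left(\left(-13 - 16\right) + 1\right)\right)^{2} + 1211 = \left(1 + \left(-29 + 1\right)\right)^{2} + 1211 = \left(1 - 28\right)^{2} + 1211 = \left(-27\right)^{2} + 1211 = 729 + 1211 = 1940$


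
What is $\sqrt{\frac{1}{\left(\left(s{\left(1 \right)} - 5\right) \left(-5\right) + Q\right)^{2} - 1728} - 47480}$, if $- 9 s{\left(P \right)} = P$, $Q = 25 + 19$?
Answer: $\frac{i \sqrt{753242187206543}}{125954} \approx 217.9 i$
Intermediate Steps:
$Q = 44$
$s{\left(P \right)} = - \frac{P}{9}$
$\sqrt{\frac{1}{\left(\left(s{\left(1 \right)} - 5\right) \left(-5\right) + Q\right)^{2} - 1728} - 47480} = \sqrt{\frac{1}{\left(\left(\left(- \frac{1}{9}\right) 1 - 5\right) \left(-5\right) + 44\right)^{2} - 1728} - 47480} = \sqrt{\frac{1}{\left(\left(- \frac{1}{9} - 5\right) \left(-5\right) + 44\right)^{2} - 1728} - 47480} = \sqrt{\frac{1}{\left(\left(- \frac{46}{9}\right) \left(-5\right) + 44\right)^{2} - 1728} - 47480} = \sqrt{\frac{1}{\left(\frac{230}{9} + 44\right)^{2} - 1728} - 47480} = \sqrt{\frac{1}{\left(\frac{626}{9}\right)^{2} - 1728} - 47480} = \sqrt{\frac{1}{\frac{391876}{81} - 1728} - 47480} = \sqrt{\frac{1}{\frac{251908}{81}} - 47480} = \sqrt{\frac{81}{251908} - 47480} = \sqrt{- \frac{11960591759}{251908}} = \frac{i \sqrt{753242187206543}}{125954}$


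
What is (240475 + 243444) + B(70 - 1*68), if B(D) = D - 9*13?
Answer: 483804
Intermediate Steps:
B(D) = -117 + D (B(D) = D - 117 = -117 + D)
(240475 + 243444) + B(70 - 1*68) = (240475 + 243444) + (-117 + (70 - 1*68)) = 483919 + (-117 + (70 - 68)) = 483919 + (-117 + 2) = 483919 - 115 = 483804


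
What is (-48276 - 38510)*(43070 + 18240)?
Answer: -5320849660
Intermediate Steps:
(-48276 - 38510)*(43070 + 18240) = -86786*61310 = -5320849660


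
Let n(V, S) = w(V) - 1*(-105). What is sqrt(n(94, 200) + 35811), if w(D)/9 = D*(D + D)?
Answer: 2*sqrt(48741) ≈ 441.55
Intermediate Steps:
w(D) = 18*D**2 (w(D) = 9*(D*(D + D)) = 9*(D*(2*D)) = 9*(2*D**2) = 18*D**2)
n(V, S) = 105 + 18*V**2 (n(V, S) = 18*V**2 - 1*(-105) = 18*V**2 + 105 = 105 + 18*V**2)
sqrt(n(94, 200) + 35811) = sqrt((105 + 18*94**2) + 35811) = sqrt((105 + 18*8836) + 35811) = sqrt((105 + 159048) + 35811) = sqrt(159153 + 35811) = sqrt(194964) = 2*sqrt(48741)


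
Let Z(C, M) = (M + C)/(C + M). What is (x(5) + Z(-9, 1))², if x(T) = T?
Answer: 36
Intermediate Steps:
Z(C, M) = 1 (Z(C, M) = (C + M)/(C + M) = 1)
(x(5) + Z(-9, 1))² = (5 + 1)² = 6² = 36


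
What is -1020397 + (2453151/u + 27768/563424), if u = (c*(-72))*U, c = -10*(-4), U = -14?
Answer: -80483459237327/78879360 ≈ -1.0203e+6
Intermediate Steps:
c = 40
u = 40320 (u = (40*(-72))*(-14) = -2880*(-14) = 40320)
-1020397 + (2453151/u + 27768/563424) = -1020397 + (2453151/40320 + 27768/563424) = -1020397 + (2453151*(1/40320) + 27768*(1/563424)) = -1020397 + (817717/13440 + 1157/23476) = -1020397 + 4803068593/78879360 = -80483459237327/78879360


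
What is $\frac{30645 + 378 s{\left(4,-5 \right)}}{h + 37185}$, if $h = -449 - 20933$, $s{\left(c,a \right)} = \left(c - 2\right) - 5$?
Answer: $\frac{29511}{15803} \approx 1.8674$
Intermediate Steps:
$s{\left(c,a \right)} = -7 + c$ ($s{\left(c,a \right)} = \left(c - 2\right) - 5 = \left(-2 + c\right) - 5 = -7 + c$)
$h = -21382$ ($h = -449 - 20933 = -21382$)
$\frac{30645 + 378 s{\left(4,-5 \right)}}{h + 37185} = \frac{30645 + 378 \left(-7 + 4\right)}{-21382 + 37185} = \frac{30645 + 378 \left(-3\right)}{15803} = \left(30645 - 1134\right) \frac{1}{15803} = 29511 \cdot \frac{1}{15803} = \frac{29511}{15803}$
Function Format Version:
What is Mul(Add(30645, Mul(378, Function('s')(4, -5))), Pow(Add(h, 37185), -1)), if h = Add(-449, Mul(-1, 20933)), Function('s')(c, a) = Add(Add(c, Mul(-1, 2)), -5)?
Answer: Rational(29511, 15803) ≈ 1.8674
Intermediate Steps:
Function('s')(c, a) = Add(-7, c) (Function('s')(c, a) = Add(Add(c, -2), -5) = Add(Add(-2, c), -5) = Add(-7, c))
h = -21382 (h = Add(-449, -20933) = -21382)
Mul(Add(30645, Mul(378, Function('s')(4, -5))), Pow(Add(h, 37185), -1)) = Mul(Add(30645, Mul(378, Add(-7, 4))), Pow(Add(-21382, 37185), -1)) = Mul(Add(30645, Mul(378, -3)), Pow(15803, -1)) = Mul(Add(30645, -1134), Rational(1, 15803)) = Mul(29511, Rational(1, 15803)) = Rational(29511, 15803)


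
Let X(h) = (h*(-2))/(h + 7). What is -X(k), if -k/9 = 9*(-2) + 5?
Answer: 117/62 ≈ 1.8871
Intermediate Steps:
k = 117 (k = -9*(9*(-2) + 5) = -9*(-18 + 5) = -9*(-13) = 117)
X(h) = -2*h/(7 + h) (X(h) = (-2*h)/(7 + h) = -2*h/(7 + h))
-X(k) = -(-2)*117/(7 + 117) = -(-2)*117/124 = -1*(-117/62) = 117/62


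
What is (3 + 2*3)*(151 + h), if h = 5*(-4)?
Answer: 1179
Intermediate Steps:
h = -20
(3 + 2*3)*(151 + h) = (3 + 2*3)*(151 - 20) = (3 + 6)*131 = 9*131 = 1179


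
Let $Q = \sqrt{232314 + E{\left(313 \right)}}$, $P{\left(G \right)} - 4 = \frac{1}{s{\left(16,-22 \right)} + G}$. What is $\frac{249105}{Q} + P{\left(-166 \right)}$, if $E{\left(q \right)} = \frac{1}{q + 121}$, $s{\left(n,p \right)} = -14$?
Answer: $\frac{719}{180} + \frac{249105 \sqrt{43757736218}}{100824277} \approx 520.82$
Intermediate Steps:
$E{\left(q \right)} = \frac{1}{121 + q}$
$P{\left(G \right)} = 4 + \frac{1}{-14 + G}$
$Q = \frac{\sqrt{43757736218}}{434}$ ($Q = \sqrt{232314 + \frac{1}{121 + 313}} = \sqrt{232314 + \frac{1}{434}} = \sqrt{\frac{100824277}{434}} = \frac{\sqrt{43757736218}}{434} \approx 481.99$)
$\frac{249105}{Q} + P{\left(-166 \right)} = \frac{249105}{\frac{1}{434} \sqrt{43757736218}} + \frac{-55 + 4 \left(-166\right)}{-14 - 166} = 249105 \frac{\sqrt{43757736218}}{100824277} + \frac{-55 - 664}{-180} = \frac{249105 \sqrt{43757736218}}{100824277} - - \frac{719}{180} = \frac{249105 \sqrt{43757736218}}{100824277} + \frac{719}{180} = \frac{719}{180} + \frac{249105 \sqrt{43757736218}}{100824277}$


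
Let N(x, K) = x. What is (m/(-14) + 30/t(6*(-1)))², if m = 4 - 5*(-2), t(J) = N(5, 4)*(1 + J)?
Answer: 121/25 ≈ 4.8400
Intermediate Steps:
t(J) = 5 + 5*J (t(J) = 5*(1 + J) = 5 + 5*J)
m = 14 (m = 4 + 10 = 14)
(m/(-14) + 30/t(6*(-1)))² = (14/(-14) + 30/(5 + 5*(6*(-1))))² = (14*(-1/14) + 30/(5 + 5*(-6)))² = (-1 + 30/(5 - 30))² = (-1 + 30/(-25))² = (-1 + 30*(-1/25))² = (-1 - 6/5)² = (-11/5)² = 121/25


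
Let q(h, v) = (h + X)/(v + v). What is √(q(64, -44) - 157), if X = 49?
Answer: I*√306438/44 ≈ 12.581*I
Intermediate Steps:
q(h, v) = (49 + h)/(2*v) (q(h, v) = (h + 49)/(v + v) = (49 + h)/((2*v)) = (49 + h)*(1/(2*v)) = (49 + h)/(2*v))
√(q(64, -44) - 157) = √((½)*(49 + 64)/(-44) - 157) = √((½)*(-1/44)*113 - 157) = √(-113/88 - 157) = √(-13929/88) = I*√306438/44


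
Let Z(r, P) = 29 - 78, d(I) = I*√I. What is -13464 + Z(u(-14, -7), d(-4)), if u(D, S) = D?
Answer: -13513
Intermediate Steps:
d(I) = I^(3/2)
Z(r, P) = -49
-13464 + Z(u(-14, -7), d(-4)) = -13464 - 49 = -13513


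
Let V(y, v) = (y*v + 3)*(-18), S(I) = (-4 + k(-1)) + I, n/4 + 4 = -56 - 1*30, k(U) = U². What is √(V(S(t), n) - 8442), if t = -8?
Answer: 12*I*√554 ≈ 282.45*I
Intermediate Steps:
n = -360 (n = -16 + 4*(-56 - 1*30) = -16 + 4*(-56 - 30) = -16 + 4*(-86) = -16 - 344 = -360)
S(I) = -3 + I (S(I) = (-4 + (-1)²) + I = (-4 + 1) + I = -3 + I)
V(y, v) = -54 - 18*v*y (V(y, v) = (v*y + 3)*(-18) = (3 + v*y)*(-18) = -54 - 18*v*y)
√(V(S(t), n) - 8442) = √((-54 - 18*(-360)*(-3 - 8)) - 8442) = √((-54 - 18*(-360)*(-11)) - 8442) = √((-54 - 71280) - 8442) = √(-71334 - 8442) = √(-79776) = 12*I*√554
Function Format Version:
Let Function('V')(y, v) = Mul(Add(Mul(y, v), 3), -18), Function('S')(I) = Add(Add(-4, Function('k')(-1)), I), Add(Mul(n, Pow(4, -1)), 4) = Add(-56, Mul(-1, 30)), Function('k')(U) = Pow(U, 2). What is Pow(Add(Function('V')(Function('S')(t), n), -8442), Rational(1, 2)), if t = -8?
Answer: Mul(12, I, Pow(554, Rational(1, 2))) ≈ Mul(282.45, I)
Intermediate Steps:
n = -360 (n = Add(-16, Mul(4, Add(-56, Mul(-1, 30)))) = Add(-16, Mul(4, Add(-56, -30))) = Add(-16, Mul(4, -86)) = Add(-16, -344) = -360)
Function('S')(I) = Add(-3, I) (Function('S')(I) = Add(Add(-4, Pow(-1, 2)), I) = Add(Add(-4, 1), I) = Add(-3, I))
Function('V')(y, v) = Add(-54, Mul(-18, v, y)) (Function('V')(y, v) = Mul(Add(Mul(v, y), 3), -18) = Mul(Add(3, Mul(v, y)), -18) = Add(-54, Mul(-18, v, y)))
Pow(Add(Function('V')(Function('S')(t), n), -8442), Rational(1, 2)) = Pow(Add(Add(-54, Mul(-18, -360, Add(-3, -8))), -8442), Rational(1, 2)) = Pow(Add(Add(-54, Mul(-18, -360, -11)), -8442), Rational(1, 2)) = Pow(Add(Add(-54, -71280), -8442), Rational(1, 2)) = Pow(Add(-71334, -8442), Rational(1, 2)) = Pow(-79776, Rational(1, 2)) = Mul(12, I, Pow(554, Rational(1, 2)))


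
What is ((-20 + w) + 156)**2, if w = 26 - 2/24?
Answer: 3775249/144 ≈ 26217.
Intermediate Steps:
w = 311/12 (w = 26 - 2/24 = 26 - 1*1/12 = 26 - 1/12 = 311/12 ≈ 25.917)
((-20 + w) + 156)**2 = ((-20 + 311/12) + 156)**2 = (71/12 + 156)**2 = (1943/12)**2 = 3775249/144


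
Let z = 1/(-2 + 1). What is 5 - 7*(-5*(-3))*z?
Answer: 110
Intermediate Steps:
z = -1 (z = 1/(-1) = -1)
5 - 7*(-5*(-3))*z = 5 - 7*(-5*(-3))*(-1) = 5 - 105*(-1) = 5 - 7*(-15) = 5 + 105 = 110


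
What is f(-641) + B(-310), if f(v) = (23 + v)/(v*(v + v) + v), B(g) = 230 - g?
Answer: 147801574/273707 ≈ 540.00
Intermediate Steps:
f(v) = (23 + v)/(v + 2*v²) (f(v) = (23 + v)/(v*(2*v) + v) = (23 + v)/(2*v² + v) = (23 + v)/(v + 2*v²))
f(-641) + B(-310) = (23 - 641)/((-641)*(1 + 2*(-641))) + (230 - 1*(-310)) = -1/641*(-618)/(1 - 1282) + (230 + 310) = -1/641*(-618)/(-1281) + 540 = -1/641*(-1/1281)*(-618) + 540 = -206/273707 + 540 = 147801574/273707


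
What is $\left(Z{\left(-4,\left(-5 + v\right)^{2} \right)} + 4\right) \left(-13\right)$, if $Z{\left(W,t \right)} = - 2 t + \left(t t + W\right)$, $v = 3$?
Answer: $-104$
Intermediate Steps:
$Z{\left(W,t \right)} = W + t^{2} - 2 t$ ($Z{\left(W,t \right)} = - 2 t + \left(t^{2} + W\right) = - 2 t + \left(W + t^{2}\right) = W + t^{2} - 2 t$)
$\left(Z{\left(-4,\left(-5 + v\right)^{2} \right)} + 4\right) \left(-13\right) = \left(\left(-4 + \left(\left(-5 + 3\right)^{2}\right)^{2} - 2 \left(-5 + 3\right)^{2}\right) + 4\right) \left(-13\right) = \left(\left(-4 + \left(\left(-2\right)^{2}\right)^{2} - 2 \left(-2\right)^{2}\right) + 4\right) \left(-13\right) = \left(\left(-4 + 4^{2} - 8\right) + 4\right) \left(-13\right) = \left(\left(-4 + 16 - 8\right) + 4\right) \left(-13\right) = \left(4 + 4\right) \left(-13\right) = 8 \left(-13\right) = -104$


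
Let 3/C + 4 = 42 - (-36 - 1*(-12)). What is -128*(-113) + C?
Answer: 896771/62 ≈ 14464.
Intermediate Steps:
C = 3/62 (C = 3/(-4 + (42 - (-36 - 1*(-12)))) = 3/(-4 + (42 - (-36 + 12))) = 3/(-4 + (42 - 1*(-24))) = 3/(-4 + (42 + 24)) = 3/(-4 + 66) = 3/62 ≈ 0.048387)
-128*(-113) + C = -128*(-113) + 3/62 = 14464 + 3/62 = 896771/62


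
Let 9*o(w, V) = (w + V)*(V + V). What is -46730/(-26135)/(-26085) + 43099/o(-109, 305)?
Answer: 1511039523031/465758943720 ≈ 3.2443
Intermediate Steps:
o(w, V) = 2*V*(V + w)/9 (o(w, V) = ((w + V)*(V + V))/9 = ((V + w)*(2*V))/9 = (2*V*(V + w))/9 = 2*V*(V + w)/9)
-46730/(-26135)/(-26085) + 43099/o(-109, 305) = -46730/(-26135)/(-26085) + 43099/(((2/9)*305*(305 - 109))) = -46730*(-1/26135)*(-1/26085) + 43099/(((2/9)*305*196)) = (9346/5227)*(-1/26085) + 43099/(119560/9) = -9346/136346295 + 43099*(9/119560) = -9346/136346295 + 55413/17080 = 1511039523031/465758943720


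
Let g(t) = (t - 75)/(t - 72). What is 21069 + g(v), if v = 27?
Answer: 316051/15 ≈ 21070.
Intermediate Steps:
g(t) = (-75 + t)/(-72 + t)
21069 + g(v) = 21069 + (-75 + 27)/(-72 + 27) = 21069 - 48/(-45) = 21069 - 1/45*(-48) = 21069 + 16/15 = 316051/15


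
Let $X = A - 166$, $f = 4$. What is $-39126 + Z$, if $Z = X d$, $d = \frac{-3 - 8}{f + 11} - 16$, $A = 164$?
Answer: $- \frac{586388}{15} \approx -39093.0$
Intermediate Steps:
$d = - \frac{251}{15}$ ($d = \frac{-3 - 8}{4 + 11} - 16 = - \frac{11}{15} - 16 = - \frac{251}{15} \approx -16.733$)
$X = -2$ ($X = 164 - 166 = -2$)
$Z = \frac{502}{15}$ ($Z = \left(-2\right) \left(- \frac{251}{15}\right) = \frac{502}{15} \approx 33.467$)
$-39126 + Z = -39126 + \frac{502}{15} = - \frac{586388}{15}$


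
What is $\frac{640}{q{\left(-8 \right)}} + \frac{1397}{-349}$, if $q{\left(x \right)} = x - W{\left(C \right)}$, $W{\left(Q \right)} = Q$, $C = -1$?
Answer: $- \frac{233139}{2443} \approx -95.431$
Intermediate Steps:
$q{\left(x \right)} = 1 + x$ ($q{\left(x \right)} = x - -1 = x + 1 = 1 + x$)
$\frac{640}{q{\left(-8 \right)}} + \frac{1397}{-349} = \frac{640}{1 - 8} + \frac{1397}{-349} = \frac{640}{-7} + 1397 \left(- \frac{1}{349}\right) = 640 \left(- \frac{1}{7}\right) - \frac{1397}{349} = - \frac{640}{7} - \frac{1397}{349} = - \frac{233139}{2443}$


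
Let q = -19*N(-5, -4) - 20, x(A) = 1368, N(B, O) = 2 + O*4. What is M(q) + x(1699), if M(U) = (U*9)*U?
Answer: 546012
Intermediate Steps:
N(B, O) = 2 + 4*O
q = 246 (q = -19*(2 + 4*(-4)) - 20 = -19*(2 - 16) - 20 = -19*(-14) - 20 = 266 - 20 = 246)
M(U) = 9*U**2 (M(U) = (9*U)*U = 9*U**2)
M(q) + x(1699) = 9*246**2 + 1368 = 9*60516 + 1368 = 544644 + 1368 = 546012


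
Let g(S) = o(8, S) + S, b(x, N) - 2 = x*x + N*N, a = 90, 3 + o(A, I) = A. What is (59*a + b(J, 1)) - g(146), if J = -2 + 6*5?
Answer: 5946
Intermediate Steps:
o(A, I) = -3 + A
J = 28 (J = -2 + 30 = 28)
b(x, N) = 2 + N² + x² (b(x, N) = 2 + (x*x + N*N) = 2 + (x² + N²) = 2 + (N² + x²) = 2 + N² + x²)
g(S) = 5 + S (g(S) = (-3 + 8) + S = 5 + S)
(59*a + b(J, 1)) - g(146) = (59*90 + (2 + 1² + 28²)) - (5 + 146) = (5310 + (2 + 1 + 784)) - 1*151 = (5310 + 787) - 151 = 6097 - 151 = 5946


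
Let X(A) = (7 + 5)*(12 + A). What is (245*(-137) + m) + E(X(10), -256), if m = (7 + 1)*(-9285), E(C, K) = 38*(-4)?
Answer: -107997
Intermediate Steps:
X(A) = 144 + 12*A (X(A) = 12*(12 + A) = 144 + 12*A)
E(C, K) = -152
m = -74280 (m = 8*(-9285) = -74280)
(245*(-137) + m) + E(X(10), -256) = (245*(-137) - 74280) - 152 = (-33565 - 74280) - 152 = -107845 - 152 = -107997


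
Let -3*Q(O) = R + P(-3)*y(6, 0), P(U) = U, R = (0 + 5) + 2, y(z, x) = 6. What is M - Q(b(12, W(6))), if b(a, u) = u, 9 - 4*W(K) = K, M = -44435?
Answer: -133316/3 ≈ -44439.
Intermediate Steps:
R = 7 (R = 5 + 2 = 7)
W(K) = 9/4 - K/4
Q(O) = 11/3 (Q(O) = -(7 - 3*6)/3 = -(7 - 18)/3 = -⅓*(-11) = 11/3)
M - Q(b(12, W(6))) = -44435 - 1*11/3 = -44435 - 11/3 = -133316/3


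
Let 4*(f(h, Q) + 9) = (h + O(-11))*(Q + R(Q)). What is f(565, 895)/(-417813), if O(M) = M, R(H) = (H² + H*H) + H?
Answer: -222131831/417813 ≈ -531.65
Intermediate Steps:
R(H) = H + 2*H² (R(H) = (H² + H²) + H = 2*H² + H = H + 2*H²)
f(h, Q) = -9 + (-11 + h)*(Q + Q*(1 + 2*Q))/4 (f(h, Q) = -9 + ((h - 11)*(Q + Q*(1 + 2*Q)))/4 = -9 + ((-11 + h)*(Q + Q*(1 + 2*Q)))/4 = -9 + (-11 + h)*(Q + Q*(1 + 2*Q))/4)
f(565, 895)/(-417813) = (-9 - 11/2*895 - 11/2*895² + (½)*895*565 + (½)*565*895²)/(-417813) = (-9 - 9845/2 - 11/2*801025 + 505675/2 + (½)*565*801025)*(-1/417813) = (-9 - 9845/2 - 8811275/2 + 505675/2 + 452579125/2)*(-1/417813) = 222131831*(-1/417813) = -222131831/417813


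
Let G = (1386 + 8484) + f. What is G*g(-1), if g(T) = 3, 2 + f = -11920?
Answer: -6156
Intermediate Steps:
f = -11922 (f = -2 - 11920 = -11922)
G = -2052 (G = (1386 + 8484) - 11922 = 9870 - 11922 = -2052)
G*g(-1) = -2052*3 = -6156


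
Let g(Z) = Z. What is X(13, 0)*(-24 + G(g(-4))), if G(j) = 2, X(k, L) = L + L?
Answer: 0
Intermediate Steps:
X(k, L) = 2*L
X(13, 0)*(-24 + G(g(-4))) = (2*0)*(-24 + 2) = 0*(-22) = 0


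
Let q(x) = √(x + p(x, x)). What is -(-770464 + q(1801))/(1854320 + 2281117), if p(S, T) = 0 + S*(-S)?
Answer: 770464/4135437 - 10*I*√3602/1378479 ≈ 0.18631 - 0.00043538*I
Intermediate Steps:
p(S, T) = -S² (p(S, T) = 0 - S² = -S²)
q(x) = √(x - x²)
-(-770464 + q(1801))/(1854320 + 2281117) = -(-770464 + √(1801*(1 - 1*1801)))/(1854320 + 2281117) = -(-770464 + √(1801*(1 - 1801)))/4135437 = -(-770464 + √(1801*(-1800)))/4135437 = -(-770464 + √(-3241800))/4135437 = -(-770464 + 30*I*√3602)/4135437 = -(-770464/4135437 + 10*I*√3602/1378479) = 770464/4135437 - 10*I*√3602/1378479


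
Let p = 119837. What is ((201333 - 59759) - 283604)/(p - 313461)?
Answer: 71015/96812 ≈ 0.73353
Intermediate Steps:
((201333 - 59759) - 283604)/(p - 313461) = ((201333 - 59759) - 283604)/(119837 - 313461) = (141574 - 283604)/(-193624) = -142030*(-1/193624) = 71015/96812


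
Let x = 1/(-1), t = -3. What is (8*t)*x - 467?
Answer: -443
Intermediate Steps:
x = -1
(8*t)*x - 467 = (8*(-3))*(-1) - 467 = -24*(-1) - 467 = 24 - 467 = -443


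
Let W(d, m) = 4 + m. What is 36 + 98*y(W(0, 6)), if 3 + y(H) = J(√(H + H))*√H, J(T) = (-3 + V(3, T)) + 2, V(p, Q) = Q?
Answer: -258 - 98*√10 + 980*√2 ≈ 818.03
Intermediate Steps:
J(T) = -1 + T (J(T) = (-3 + T) + 2 = -1 + T)
y(H) = -3 + √H*(-1 + √2*√H) (y(H) = -3 + (-1 + √(H + H))*√H = -3 + (-1 + √(2*H))*√H = -3 + (-1 + √2*√H)*√H = -3 + √H*(-1 + √2*√H))
36 + 98*y(W(0, 6)) = 36 + 98*(-3 - √(4 + 6) + (4 + 6)*√2) = 36 + 98*(-3 - √10 + 10*√2) = 36 + (-294 - 98*√10 + 980*√2) = -258 - 98*√10 + 980*√2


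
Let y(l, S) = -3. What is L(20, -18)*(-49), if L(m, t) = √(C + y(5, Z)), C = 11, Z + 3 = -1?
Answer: -98*√2 ≈ -138.59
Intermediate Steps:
Z = -4 (Z = -3 - 1 = -4)
L(m, t) = 2*√2 (L(m, t) = √(11 - 3) = √8 = 2*√2)
L(20, -18)*(-49) = (2*√2)*(-49) = -98*√2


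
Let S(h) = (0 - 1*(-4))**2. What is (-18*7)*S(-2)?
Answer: -2016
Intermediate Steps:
S(h) = 16 (S(h) = (0 + 4)**2 = 4**2 = 16)
(-18*7)*S(-2) = -18*7*16 = -126*16 = -2016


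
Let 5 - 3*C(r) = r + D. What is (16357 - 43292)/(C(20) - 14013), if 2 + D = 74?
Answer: 26935/14042 ≈ 1.9182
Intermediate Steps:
D = 72 (D = -2 + 74 = 72)
C(r) = -67/3 - r/3 (C(r) = 5/3 - (r + 72)/3 = 5/3 - (72 + r)/3 = 5/3 + (-24 - r/3) = -67/3 - r/3)
(16357 - 43292)/(C(20) - 14013) = (16357 - 43292)/((-67/3 - ⅓*20) - 14013) = -26935/((-67/3 - 20/3) - 14013) = -26935/(-29 - 14013) = -26935/(-14042) = -26935*(-1/14042) = 26935/14042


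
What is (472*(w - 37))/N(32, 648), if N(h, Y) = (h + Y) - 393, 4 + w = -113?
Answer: -10384/41 ≈ -253.27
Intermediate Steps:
w = -117 (w = -4 - 113 = -117)
N(h, Y) = -393 + Y + h (N(h, Y) = (Y + h) - 393 = -393 + Y + h)
(472*(w - 37))/N(32, 648) = (472*(-117 - 37))/(-393 + 648 + 32) = (472*(-154))/287 = -72688*1/287 = -10384/41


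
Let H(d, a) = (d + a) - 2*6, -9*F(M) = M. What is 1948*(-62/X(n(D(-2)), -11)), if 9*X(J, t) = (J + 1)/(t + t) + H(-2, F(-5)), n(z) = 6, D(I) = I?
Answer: 215222832/2725 ≈ 78981.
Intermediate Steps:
F(M) = -M/9
H(d, a) = -12 + a + d (H(d, a) = (a + d) - 12 = -12 + a + d)
X(J, t) = -121/81 + (1 + J)/(18*t) (X(J, t) = ((J + 1)/(t + t) + (-12 - 1/9*(-5) - 2))/9 = ((1 + J)/((2*t)) + (-12 + 5/9 - 2))/9 = ((1 + J)*(1/(2*t)) - 121/9)/9 = ((1 + J)/(2*t) - 121/9)/9 = (-121/9 + (1 + J)/(2*t))/9 = -121/81 + (1 + J)/(18*t))
1948*(-62/X(n(D(-2)), -11)) = 1948*(-62*(-1782/(9 - 242*(-11) + 9*6))) = 1948*(-62*(-1782/(9 + 2662 + 54))) = 1948*(-62/((1/162)*(-1/11)*2725)) = 1948*(-62/(-2725/1782)) = 1948*(-62*(-1782/2725)) = 1948*(110484/2725) = 215222832/2725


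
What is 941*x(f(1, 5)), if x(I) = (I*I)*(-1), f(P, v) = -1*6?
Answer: -33876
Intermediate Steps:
f(P, v) = -6
x(I) = -I² (x(I) = I²*(-1) = -I²)
941*x(f(1, 5)) = 941*(-1*(-6)²) = 941*(-1*36) = 941*(-36) = -33876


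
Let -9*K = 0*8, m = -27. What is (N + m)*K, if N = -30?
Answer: 0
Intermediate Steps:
K = 0 (K = -0*8 = -1/9*0 = 0)
(N + m)*K = (-30 - 27)*0 = -57*0 = 0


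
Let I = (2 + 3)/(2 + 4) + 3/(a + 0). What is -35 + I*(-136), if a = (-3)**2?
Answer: -581/3 ≈ -193.67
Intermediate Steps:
a = 9
I = 7/6 (I = (2 + 3)/(2 + 4) + 3/(9 + 0) = 5/6 + 3/9 = 5*(1/6) + 3*(1/9) = 5/6 + 1/3 = 7/6 ≈ 1.1667)
-35 + I*(-136) = -35 + (7/6)*(-136) = -35 - 476/3 = -581/3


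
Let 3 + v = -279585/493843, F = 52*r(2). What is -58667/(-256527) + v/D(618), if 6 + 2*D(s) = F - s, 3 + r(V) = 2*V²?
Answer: 2862364788110/11528249756751 ≈ 0.24829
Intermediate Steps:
r(V) = -3 + 2*V²
F = 260 (F = 52*(-3 + 2*2²) = 52*(-3 + 2*4) = 52*(-3 + 8) = 52*5 = 260)
v = -1761114/493843 (v = -3 - 279585/493843 = -1761114/493843 ≈ -3.5661)
D(s) = 127 - s/2 (D(s) = -3 + (260 - s)/2 = -3 + (130 - s/2) = 127 - s/2)
-58667/(-256527) + v/D(618) = -58667/(-256527) - 1761114/(493843*(127 - ½*618)) = -58667*(-1/256527) - 1761114/(493843*(127 - 309)) = 58667/256527 - 1761114/493843/(-182) = 58667/256527 - 1761114/493843*(-1/182) = 58667/256527 + 880557/44939713 = 2862364788110/11528249756751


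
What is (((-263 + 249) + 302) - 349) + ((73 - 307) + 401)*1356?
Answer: 226391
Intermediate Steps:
(((-263 + 249) + 302) - 349) + ((73 - 307) + 401)*1356 = ((-14 + 302) - 349) + (-234 + 401)*1356 = (288 - 349) + 167*1356 = -61 + 226452 = 226391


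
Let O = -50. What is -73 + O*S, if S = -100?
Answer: 4927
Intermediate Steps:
-73 + O*S = -73 - 50*(-100) = -73 + 5000 = 4927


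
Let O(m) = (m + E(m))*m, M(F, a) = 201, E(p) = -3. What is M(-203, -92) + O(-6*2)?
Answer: 381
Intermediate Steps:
O(m) = m*(-3 + m) (O(m) = (m - 3)*m = (-3 + m)*m = m*(-3 + m))
M(-203, -92) + O(-6*2) = 201 + (-6*2)*(-3 - 6*2) = 201 - 12*(-3 - 12) = 201 - 12*(-15) = 201 + 180 = 381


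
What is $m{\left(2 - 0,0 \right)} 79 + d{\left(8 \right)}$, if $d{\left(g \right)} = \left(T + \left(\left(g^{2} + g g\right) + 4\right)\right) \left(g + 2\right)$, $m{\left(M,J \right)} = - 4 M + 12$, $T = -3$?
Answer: $1606$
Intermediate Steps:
$m{\left(M,J \right)} = 12 - 4 M$
$d{\left(g \right)} = \left(1 + 2 g^{2}\right) \left(2 + g\right)$ ($d{\left(g \right)} = \left(-3 + \left(\left(g^{2} + g g\right) + 4\right)\right) \left(g + 2\right) = \left(-3 + \left(\left(g^{2} + g^{2}\right) + 4\right)\right) \left(2 + g\right) = \left(-3 + \left(2 g^{2} + 4\right)\right) \left(2 + g\right) = \left(-3 + \left(4 + 2 g^{2}\right)\right) \left(2 + g\right) = \left(1 + 2 g^{2}\right) \left(2 + g\right)$)
$m{\left(2 - 0,0 \right)} 79 + d{\left(8 \right)} = \left(12 - 4 \left(2 - 0\right)\right) 79 + \left(2 + 8 + 2 \cdot 8^{3} + 4 \cdot 8^{2}\right) = \left(12 - 4 \left(2 + 0\right)\right) 79 + \left(2 + 8 + 2 \cdot 512 + 4 \cdot 64\right) = \left(12 - 8\right) 79 + \left(2 + 8 + 1024 + 256\right) = \left(12 - 8\right) 79 + 1290 = 4 \cdot 79 + 1290 = 316 + 1290 = 1606$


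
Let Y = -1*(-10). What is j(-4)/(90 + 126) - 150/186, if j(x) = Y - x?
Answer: -2483/3348 ≈ -0.74164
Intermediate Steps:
Y = 10
j(x) = 10 - x
j(-4)/(90 + 126) - 150/186 = (10 - 1*(-4))/(90 + 126) - 150/186 = (10 + 4)/216 - 150*1/186 = 14*(1/216) - 25/31 = 7/108 - 25/31 = -2483/3348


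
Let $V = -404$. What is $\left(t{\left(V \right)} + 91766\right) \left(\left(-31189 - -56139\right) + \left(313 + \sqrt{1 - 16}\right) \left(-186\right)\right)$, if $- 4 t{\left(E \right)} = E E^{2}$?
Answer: $-551469729976 - 3083244252 i \sqrt{15} \approx -5.5147 \cdot 10^{11} - 1.1941 \cdot 10^{10} i$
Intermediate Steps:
$t{\left(E \right)} = - \frac{E^{3}}{4}$ ($t{\left(E \right)} = - \frac{E E^{2}}{4} = - \frac{E^{3}}{4}$)
$\left(t{\left(V \right)} + 91766\right) \left(\left(-31189 - -56139\right) + \left(313 + \sqrt{1 - 16}\right) \left(-186\right)\right) = \left(- \frac{\left(-404\right)^{3}}{4} + 91766\right) \left(\left(-31189 - -56139\right) + \left(313 + \sqrt{1 - 16}\right) \left(-186\right)\right) = \left(\left(- \frac{1}{4}\right) \left(-65939264\right) + 91766\right) \left(\left(-31189 + 56139\right) + \left(313 + \sqrt{-15}\right) \left(-186\right)\right) = \left(16484816 + 91766\right) \left(24950 + \left(313 + i \sqrt{15}\right) \left(-186\right)\right) = 16576582 \left(24950 - \left(58218 + 186 i \sqrt{15}\right)\right) = 16576582 \left(-33268 - 186 i \sqrt{15}\right) = -551469729976 - 3083244252 i \sqrt{15}$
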